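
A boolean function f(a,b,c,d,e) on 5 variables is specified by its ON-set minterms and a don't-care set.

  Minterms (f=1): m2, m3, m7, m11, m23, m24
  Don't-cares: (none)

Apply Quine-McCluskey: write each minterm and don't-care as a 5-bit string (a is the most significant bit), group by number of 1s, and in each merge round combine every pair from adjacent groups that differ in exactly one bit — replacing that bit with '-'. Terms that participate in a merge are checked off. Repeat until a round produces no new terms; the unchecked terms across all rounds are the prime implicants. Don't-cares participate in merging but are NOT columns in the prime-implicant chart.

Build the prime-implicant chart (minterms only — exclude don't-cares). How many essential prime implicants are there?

[col 0] 00010*, 00011*, 00111*, 01011*, 10111*, 11000
[col 1] -0111, 0-011, 00-11, 0001-
Prime implicants: -0111, 0-011, 00-11, 0001-, 11000
PI chart (minterm → PIs covering it):
  2 | 0001-  (sole → essential)
  3 | 0-011,00-11,0001-
  7 | -0111,00-11
  11 | 0-011  (sole → essential)
  23 | -0111  (sole → essential)
  24 | 11000  (sole → essential)
Essential prime implicants: -0111, 0-011, 0001-, 11000

4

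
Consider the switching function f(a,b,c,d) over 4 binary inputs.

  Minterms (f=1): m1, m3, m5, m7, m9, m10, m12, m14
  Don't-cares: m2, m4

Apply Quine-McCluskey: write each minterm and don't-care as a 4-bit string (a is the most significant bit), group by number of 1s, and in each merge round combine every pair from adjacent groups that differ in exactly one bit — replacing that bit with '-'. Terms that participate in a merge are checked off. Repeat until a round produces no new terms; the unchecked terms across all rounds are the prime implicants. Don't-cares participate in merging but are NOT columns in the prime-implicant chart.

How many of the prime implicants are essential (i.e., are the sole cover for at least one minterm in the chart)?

size-2^0 implicants → 0001(✓)  0010(✓)  0011(✓)  0100(✓)  0101(✓)  0111(✓)  1001(✓)  1010(✓)  1100(✓)  1110(✓)
size-2^1 implicants → -001  -010  -100  0-01(✓)  0-11(✓)  00-1(✓)  001-  01-1(✓)  010-  1-10  11-0
size-2^2 implicants → 0--1
Unchecked terms (primes): -001, -010, -100, 0--1, 001-, 010-, 1-10, 11-0
Minterm coverage:
  m1 ⊆ -001,0--1
  m3 ⊆ 0--1,001-
  m5 ⊆ 0--1,010-
  m7 ⊆ 0--1 [E]
  m9 ⊆ -001 [E]
  m10 ⊆ -010,1-10
  m12 ⊆ -100,11-0
  m14 ⊆ 1-10,11-0
E = {-001, 0--1}

2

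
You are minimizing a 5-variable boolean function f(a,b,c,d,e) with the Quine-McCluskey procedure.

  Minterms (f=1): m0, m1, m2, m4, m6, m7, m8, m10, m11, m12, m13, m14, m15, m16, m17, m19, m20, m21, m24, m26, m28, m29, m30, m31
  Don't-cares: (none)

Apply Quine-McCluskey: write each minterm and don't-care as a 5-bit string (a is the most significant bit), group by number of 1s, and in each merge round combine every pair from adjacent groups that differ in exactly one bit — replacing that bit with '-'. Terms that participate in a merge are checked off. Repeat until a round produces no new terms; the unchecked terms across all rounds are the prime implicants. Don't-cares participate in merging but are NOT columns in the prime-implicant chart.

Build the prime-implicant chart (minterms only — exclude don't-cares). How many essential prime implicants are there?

size-2^0 implicants → 00000(✓)  00001(✓)  00010(✓)  00100(✓)  00110(✓)  00111(✓)  01000(✓)  01010(✓)  01011(✓)  01100(✓)  01101(✓)  01110(✓)  01111(✓)  10000(✓)  10001(✓)  10011(✓)  10100(✓)  10101(✓)  11000(✓)  11010(✓)  11100(✓)  11101(✓)  11110(✓)  11111(✓)
size-2^1 implicants → -0000(✓)  -0001(✓)  -0100(✓)  -1000(✓)  -1010(✓)  -1100(✓)  -1101(✓)  -1110(✓)  -1111(✓)  0-000(✓)  0-010(✓)  0-100(✓)  0-110(✓)  0-111(✓)  00-00(✓)  00-10(✓)  000-0(✓)  0000-(✓)  001-0(✓)  0011-(✓)  01-00(✓)  01-10(✓)  01-11(✓)  010-0(✓)  0101-(✓)  011-0(✓)  011-1(✓)  0110-(✓)  0111-(✓)  1-000(✓)  1-100(✓)  1-101(✓)  10-00(✓)  10-01(✓)  100-1  1000-(✓)  1010-(✓)  11-00(✓)  11-10(✓)  110-0(✓)  111-0(✓)  111-1(✓)  1110-(✓)  1111-(✓)
size-2^2 implicants → --000(✓)  --100(✓)  -0-00(✓)  -000-  -1-00(✓)  -1-10(✓)  -10-0(✓)  -11-0(✓)  -11-1(✓)  -110-(✓)  -111-(✓)  0--00(✓)  0--10(✓)  0-0-0(✓)  0-1-0(✓)  0-11-  00--0(✓)  01--0(✓)  01-1-  011--(✓)  1--00(✓)  1-10-  10-0-  11--0(✓)  111--(✓)
size-2^3 implicants → ---00  -1--0  -11--  0---0
Unchecked terms (primes): ---00, -000-, -1--0, -11--, 0---0, 0-11-, 01-1-, 1-10-, 10-0-, 100-1
Minterm coverage:
  m0 ⊆ ---00,-000-,0---0
  m1 ⊆ -000- [E]
  m2 ⊆ 0---0 [E]
  m4 ⊆ ---00,0---0
  m6 ⊆ 0---0,0-11-
  m7 ⊆ 0-11- [E]
  m8 ⊆ ---00,-1--0,0---0
  m10 ⊆ -1--0,0---0,01-1-
  m11 ⊆ 01-1- [E]
  m12 ⊆ ---00,-1--0,-11--,0---0
  m13 ⊆ -11-- [E]
  m14 ⊆ -1--0,-11--,0---0,0-11-,01-1-
  m15 ⊆ -11--,0-11-,01-1-
  m16 ⊆ ---00,-000-,10-0-
  m17 ⊆ -000-,10-0-,100-1
  m19 ⊆ 100-1 [E]
  m20 ⊆ ---00,1-10-,10-0-
  m21 ⊆ 1-10-,10-0-
  m24 ⊆ ---00,-1--0
  m26 ⊆ -1--0 [E]
  m28 ⊆ ---00,-1--0,-11--,1-10-
  m29 ⊆ -11--,1-10-
  m30 ⊆ -1--0,-11--
  m31 ⊆ -11-- [E]
E = {-000-, -1--0, -11--, 0---0, 0-11-, 01-1-, 100-1}

7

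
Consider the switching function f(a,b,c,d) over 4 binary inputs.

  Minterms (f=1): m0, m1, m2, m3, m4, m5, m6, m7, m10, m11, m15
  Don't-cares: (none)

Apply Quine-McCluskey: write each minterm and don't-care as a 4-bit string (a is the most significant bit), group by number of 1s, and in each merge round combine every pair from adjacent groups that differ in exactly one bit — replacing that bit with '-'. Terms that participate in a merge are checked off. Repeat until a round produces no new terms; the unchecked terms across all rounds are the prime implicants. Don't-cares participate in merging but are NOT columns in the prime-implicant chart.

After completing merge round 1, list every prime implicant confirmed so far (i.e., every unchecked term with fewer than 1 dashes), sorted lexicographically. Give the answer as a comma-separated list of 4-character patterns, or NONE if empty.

NONE

size-2^0 implicants → 0000(✓)  0001(✓)  0010(✓)  0011(✓)  0100(✓)  0101(✓)  0110(✓)  0111(✓)  1010(✓)  1011(✓)  1111(✓)
size-2^1 implicants → -010(✓)  -011(✓)  -111(✓)  0-00(✓)  0-01(✓)  0-10(✓)  0-11(✓)  00-0(✓)  00-1(✓)  000-(✓)  001-(✓)  01-0(✓)  01-1(✓)  010-(✓)  011-(✓)  1-11(✓)  101-(✓)
size-2^2 implicants → --11  -01-  0--0(✓)  0--1(✓)  0-0-(✓)  0-1-(✓)  00--(✓)  01--(✓)
size-2^3 implicants → 0---
Unchecked terms (primes): --11, -01-, 0---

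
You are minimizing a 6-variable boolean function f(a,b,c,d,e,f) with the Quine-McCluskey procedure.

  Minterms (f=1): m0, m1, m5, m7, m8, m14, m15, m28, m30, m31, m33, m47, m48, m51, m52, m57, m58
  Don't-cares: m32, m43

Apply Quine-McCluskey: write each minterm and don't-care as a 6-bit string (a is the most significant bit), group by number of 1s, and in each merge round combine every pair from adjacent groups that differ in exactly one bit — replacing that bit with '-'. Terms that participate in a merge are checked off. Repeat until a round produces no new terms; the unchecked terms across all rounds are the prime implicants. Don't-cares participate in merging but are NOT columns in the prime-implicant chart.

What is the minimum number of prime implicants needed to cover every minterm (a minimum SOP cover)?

size-2^0 implicants → 000000(✓)  000001(✓)  000101(✓)  000111(✓)  001000(✓)  001110(✓)  001111(✓)  011100(✓)  011110(✓)  011111(✓)  100000(✓)  100001(✓)  101011(✓)  101111(✓)  110000(✓)  110011  110100(✓)  111001  111010
size-2^1 implicants → -00000(✓)  -00001(✓)  -01111  0-1110(✓)  0-1111(✓)  00-000  00-111  000-01  00000-(✓)  0001-1  00111-(✓)  0111-0  01111-(✓)  1-0000  10000-(✓)  101-11  110-00
size-2^2 implicants → -0000-  0-111-
Unchecked terms (primes): -0000-, -01111, 0-111-, 00-000, 00-111, 000-01, 0001-1, 0111-0, 1-0000, 101-11, 110-00, 110011, 111001, 111010
Minterm coverage:
  m0 ⊆ -0000-,00-000
  m1 ⊆ -0000-,000-01
  m5 ⊆ 000-01,0001-1
  m7 ⊆ 00-111,0001-1
  m8 ⊆ 00-000 [E]
  m14 ⊆ 0-111- [E]
  m15 ⊆ -01111,0-111-,00-111
  m28 ⊆ 0111-0 [E]
  m30 ⊆ 0-111-,0111-0
  m31 ⊆ 0-111- [E]
  m33 ⊆ -0000- [E]
  m47 ⊆ -01111,101-11
  m48 ⊆ 1-0000,110-00
  m51 ⊆ 110011 [E]
  m52 ⊆ 110-00 [E]
  m57 ⊆ 111001 [E]
  m58 ⊆ 111010 [E]
E = {-0000-, 0-111-, 00-000, 0111-0, 110-00, 110011, 111001, 111010}
Petrick residual → -01111, 0001-1
Cover = b'c'd'e' + b'cdef + a'cde + a'b'd'e'f' + a'b'c'df + a'bcdf' + abc'e'f' + abc'd'ef + abcd'e'f + abcd'ef'  |cover|=10

10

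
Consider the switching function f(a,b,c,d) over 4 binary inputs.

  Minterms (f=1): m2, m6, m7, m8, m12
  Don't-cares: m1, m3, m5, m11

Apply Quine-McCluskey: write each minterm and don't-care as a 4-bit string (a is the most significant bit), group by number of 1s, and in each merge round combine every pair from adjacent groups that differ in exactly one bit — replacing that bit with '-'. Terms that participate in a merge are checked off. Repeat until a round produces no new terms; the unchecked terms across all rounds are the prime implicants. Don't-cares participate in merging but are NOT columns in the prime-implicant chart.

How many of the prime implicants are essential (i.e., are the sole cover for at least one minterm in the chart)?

2

[col 0] 0001*, 0010*, 0011*, 0101*, 0110*, 0111*, 1000*, 1011*, 1100*
[col 1] -011, 0-01*, 0-10*, 0-11*, 00-1*, 001-*, 01-1*, 011-*, 1-00
[col 2] 0--1, 0-1-
Prime implicants: -011, 0--1, 0-1-, 1-00
PI chart (minterm → PIs covering it):
  2 | 0-1-  (sole → essential)
  6 | 0-1-  (sole → essential)
  7 | 0--1,0-1-
  8 | 1-00  (sole → essential)
  12 | 1-00  (sole → essential)
Essential prime implicants: 0-1-, 1-00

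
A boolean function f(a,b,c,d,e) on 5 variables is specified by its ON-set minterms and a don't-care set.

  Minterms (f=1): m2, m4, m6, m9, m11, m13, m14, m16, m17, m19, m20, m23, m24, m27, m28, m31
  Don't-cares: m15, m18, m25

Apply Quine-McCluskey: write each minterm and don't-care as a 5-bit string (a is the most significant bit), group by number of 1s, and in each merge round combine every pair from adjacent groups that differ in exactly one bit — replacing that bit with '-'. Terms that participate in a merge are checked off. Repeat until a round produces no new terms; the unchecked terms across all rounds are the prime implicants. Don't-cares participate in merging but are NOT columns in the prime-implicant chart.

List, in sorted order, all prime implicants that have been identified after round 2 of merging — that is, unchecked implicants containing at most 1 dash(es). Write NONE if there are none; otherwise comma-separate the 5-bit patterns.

-0010, -0100, 0-110, 00-10, 001-0, 0111-

[col 0] 00010*, 00100*, 00110*, 01001*, 01011*, 01101*, 01110*, 01111*, 10000*, 10001*, 10010*, 10011*, 10100*, 10111*, 11000*, 11001*, 11011*, 11100*, 11111*
[col 1] -0010, -0100, -1001*, -1011*, -1111*, 0-110, 00-10, 001-0, 01-01*, 01-11*, 010-1*, 011-1*, 0111-, 1-000*, 1-001*, 1-011*, 1-100*, 1-111*, 10-00*, 10-11*, 100-0*, 100-1*, 1000-*, 1001-*, 11-00*, 11-11*, 110-1*, 1100-*
[col 2] -1-11, -10-1, 01--1, 1--00, 1--11, 1-0-1, 1-00-, 100--
Prime implicants: -0010, -0100, -1-11, -10-1, 0-110, 00-10, 001-0, 01--1, 0111-, 1--00, 1--11, 1-0-1, 1-00-, 100--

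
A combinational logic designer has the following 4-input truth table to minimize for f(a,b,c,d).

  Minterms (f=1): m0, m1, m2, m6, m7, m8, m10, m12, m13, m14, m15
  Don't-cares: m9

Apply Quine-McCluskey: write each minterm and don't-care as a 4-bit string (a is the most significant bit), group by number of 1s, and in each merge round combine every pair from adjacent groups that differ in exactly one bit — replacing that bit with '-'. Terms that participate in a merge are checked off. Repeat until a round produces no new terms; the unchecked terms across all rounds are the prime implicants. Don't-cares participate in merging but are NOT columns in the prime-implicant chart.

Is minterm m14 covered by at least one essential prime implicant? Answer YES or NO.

YES

Round 0: 0000✓ 0001✓ 0010✓ 0110✓ 0111✓ 1000✓ 1001✓ 1010✓ 1100✓ 1101✓ 1110✓ 1111✓
Round 1: -000✓ -001✓ -010✓ -110✓ -111✓ 0-10✓ 00-0✓ 000-✓ 011-✓ 1-00✓ 1-01✓ 1-10✓ 10-0✓ 100-✓ 11-0✓ 11-1✓ 110-✓ 111-✓
Round 2: --10 -0-0 -00- -11- 1--0 1-0- 11--
PIs = {--10, -0-0, -00-, -11-, 1--0, 1-0-, 11--}
Coverage chart:
  m0: -0-0,-00-
  m1: -00- ←essential
  m2: --10,-0-0
  m6: --10,-11-
  m7: -11- ←essential
  m8: -0-0,-00-,1--0,1-0-
  m10: --10,-0-0,1--0
  m12: 1--0,1-0-,11--
  m13: 1-0-,11--
  m14: --10,-11-,1--0,11--
  m15: -11-,11--
Essential: -00-, -11-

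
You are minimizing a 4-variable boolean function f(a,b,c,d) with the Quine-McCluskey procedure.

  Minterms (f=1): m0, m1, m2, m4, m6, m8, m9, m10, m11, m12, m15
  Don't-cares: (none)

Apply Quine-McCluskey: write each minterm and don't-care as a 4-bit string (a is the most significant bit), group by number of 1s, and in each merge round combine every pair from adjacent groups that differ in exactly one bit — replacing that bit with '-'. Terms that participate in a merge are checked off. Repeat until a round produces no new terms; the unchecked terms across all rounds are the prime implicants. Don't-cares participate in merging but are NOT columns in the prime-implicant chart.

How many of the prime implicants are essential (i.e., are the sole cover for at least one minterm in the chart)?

[col 0] 0000*, 0001*, 0010*, 0100*, 0110*, 1000*, 1001*, 1010*, 1011*, 1100*, 1111*
[col 1] -000*, -001*, -010*, -100*, 0-00*, 0-10*, 00-0*, 000-*, 01-0*, 1-00*, 1-11, 10-0*, 10-1*, 100-*, 101-*
[col 2] --00, -0-0, -00-, 0--0, 10--
Prime implicants: --00, -0-0, -00-, 0--0, 1-11, 10--
PI chart (minterm → PIs covering it):
  0 | --00,-0-0,-00-,0--0
  1 | -00-  (sole → essential)
  2 | -0-0,0--0
  4 | --00,0--0
  6 | 0--0  (sole → essential)
  8 | --00,-0-0,-00-,10--
  9 | -00-,10--
  10 | -0-0,10--
  11 | 1-11,10--
  12 | --00  (sole → essential)
  15 | 1-11  (sole → essential)
Essential prime implicants: --00, -00-, 0--0, 1-11

4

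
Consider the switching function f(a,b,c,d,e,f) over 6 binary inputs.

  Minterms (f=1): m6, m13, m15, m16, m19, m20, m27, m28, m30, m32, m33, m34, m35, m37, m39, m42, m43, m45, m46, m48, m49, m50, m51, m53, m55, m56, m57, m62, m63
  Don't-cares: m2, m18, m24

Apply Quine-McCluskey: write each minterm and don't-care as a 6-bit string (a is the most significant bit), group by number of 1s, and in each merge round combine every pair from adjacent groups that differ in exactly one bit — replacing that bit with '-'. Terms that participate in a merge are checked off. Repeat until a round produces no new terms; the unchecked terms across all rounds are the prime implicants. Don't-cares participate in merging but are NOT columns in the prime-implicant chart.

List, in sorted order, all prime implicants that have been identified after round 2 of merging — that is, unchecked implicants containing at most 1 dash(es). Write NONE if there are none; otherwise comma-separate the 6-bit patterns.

-01101, -11110, 000-10, 0011-1, 01-011, 0111-0, 1-1110, 10-101, 101-10, 11-111, 11111-

size-2^0 implicants → 000010(✓)  000110(✓)  001101(✓)  001111(✓)  010000(✓)  010010(✓)  010011(✓)  010100(✓)  011000(✓)  011011(✓)  011100(✓)  011110(✓)  100000(✓)  100001(✓)  100010(✓)  100011(✓)  100101(✓)  100111(✓)  101010(✓)  101011(✓)  101101(✓)  101110(✓)  110000(✓)  110001(✓)  110010(✓)  110011(✓)  110101(✓)  110111(✓)  111000(✓)  111001(✓)  111110(✓)  111111(✓)
size-2^1 implicants → -00010(✓)  -01101  -10000(✓)  -10010(✓)  -10011(✓)  -11000(✓)  -11110  0-0010(✓)  000-10  0011-1  01-000(✓)  01-011  01-100(✓)  010-00(✓)  0100-0(✓)  01001-(✓)  011-00(✓)  0111-0  1-0000(✓)  1-0001(✓)  1-0010(✓)  1-0011(✓)  1-0101(✓)  1-0111(✓)  1-1110  10-010(✓)  10-011(✓)  10-101  100-01(✓)  100-11(✓)  1000-0(✓)  1000-1(✓)  10000-(✓)  10001-(✓)  1001-1(✓)  101-10  10101-(✓)  11-000(✓)  11-001(✓)  11-111  110-01(✓)  110-11(✓)  1100-0(✓)  1100-1(✓)  11000-(✓)  11001-(✓)  1101-1(✓)  11100-(✓)  11111-
size-2^2 implicants → --0010  -1-000  -100-0  -1001-  01--00  1-0-01(✓)  1-0-11(✓)  1-00-0(✓)  1-00-1(✓)  1-000-(✓)  1-001-(✓)  1-01-1(✓)  10-01-  100--1(✓)  1000--(✓)  11-00-  110--1(✓)  1100--(✓)
size-2^3 implicants → 1-0--1  1-00--
Unchecked terms (primes): --0010, -01101, -1-000, -100-0, -1001-, -11110, 000-10, 0011-1, 01--00, 01-011, 0111-0, 1-0--1, 1-00--, 1-1110, 10-01-, 10-101, 101-10, 11-00-, 11-111, 11111-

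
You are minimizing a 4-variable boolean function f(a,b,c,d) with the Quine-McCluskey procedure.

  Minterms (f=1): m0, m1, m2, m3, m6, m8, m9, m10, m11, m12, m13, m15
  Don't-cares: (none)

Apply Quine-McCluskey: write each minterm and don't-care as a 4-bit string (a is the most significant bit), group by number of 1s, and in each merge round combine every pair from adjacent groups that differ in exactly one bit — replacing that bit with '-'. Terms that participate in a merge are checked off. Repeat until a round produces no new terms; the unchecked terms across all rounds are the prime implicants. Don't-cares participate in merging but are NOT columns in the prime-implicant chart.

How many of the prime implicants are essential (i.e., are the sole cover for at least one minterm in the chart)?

4

size-2^0 implicants → 0000(✓)  0001(✓)  0010(✓)  0011(✓)  0110(✓)  1000(✓)  1001(✓)  1010(✓)  1011(✓)  1100(✓)  1101(✓)  1111(✓)
size-2^1 implicants → -000(✓)  -001(✓)  -010(✓)  -011(✓)  0-10  00-0(✓)  00-1(✓)  000-(✓)  001-(✓)  1-00(✓)  1-01(✓)  1-11(✓)  10-0(✓)  10-1(✓)  100-(✓)  101-(✓)  11-1(✓)  110-(✓)
size-2^2 implicants → -0-0(✓)  -0-1(✓)  -00-(✓)  -01-(✓)  00--(✓)  1--1  1-0-  10--(✓)
size-2^3 implicants → -0--
Unchecked terms (primes): -0--, 0-10, 1--1, 1-0-
Minterm coverage:
  m0 ⊆ -0-- [E]
  m1 ⊆ -0-- [E]
  m2 ⊆ -0--,0-10
  m3 ⊆ -0-- [E]
  m6 ⊆ 0-10 [E]
  m8 ⊆ -0--,1-0-
  m9 ⊆ -0--,1--1,1-0-
  m10 ⊆ -0-- [E]
  m11 ⊆ -0--,1--1
  m12 ⊆ 1-0- [E]
  m13 ⊆ 1--1,1-0-
  m15 ⊆ 1--1 [E]
E = {-0--, 0-10, 1--1, 1-0-}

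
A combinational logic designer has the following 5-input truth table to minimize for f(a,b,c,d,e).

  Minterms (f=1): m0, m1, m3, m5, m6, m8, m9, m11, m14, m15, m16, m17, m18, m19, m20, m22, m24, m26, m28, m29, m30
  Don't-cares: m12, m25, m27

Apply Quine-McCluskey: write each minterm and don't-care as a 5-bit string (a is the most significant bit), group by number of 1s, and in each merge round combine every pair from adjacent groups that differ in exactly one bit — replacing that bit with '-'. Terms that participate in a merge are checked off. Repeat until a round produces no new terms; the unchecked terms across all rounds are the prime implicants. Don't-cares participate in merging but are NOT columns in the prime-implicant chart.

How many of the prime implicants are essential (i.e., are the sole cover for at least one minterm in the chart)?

Round 0: 00000✓ 00001✓ 00011✓ 00101✓ 00110✓ 01000✓ 01001✓ 01011✓ 01100✓ 01110✓ 01111✓ 10000✓ 10001✓ 10010✓ 10011✓ 10100✓ 10110✓ 11000✓ 11001✓ 11010✓ 11011✓ 11100✓ 11101✓ 11110✓
Round 1: -0000✓ -0001✓ -0011✓ -0110✓ -1000✓ -1001✓ -1011✓ -1100✓ -1110✓ 0-000✓ 0-001✓ 0-011✓ 0-110✓ 00-01 000-1✓ 0000-✓ 01-00✓ 01-11 010-1✓ 0100-✓ 011-0✓ 0111- 1-000✓ 1-001✓ 1-010✓ 1-011✓ 1-100✓ 1-110✓ 10-00✓ 10-10✓ 100-0✓ 100-1✓ 1000-✓ 1001-✓ 101-0✓ 11-00✓ 11-01✓ 11-10✓ 110-0✓ 110-1✓ 1100-✓ 1101-✓ 111-0✓ 1110-✓
Round 2: --000✓ --001✓ --011✓ --110 -00-1✓ -000-✓ -1-00 -10-1✓ -100-✓ -11-0 0-0-1✓ 0-00-✓ 1--00✓ 1--10✓ 1-0-0✓ 1-0-1✓ 1-00-✓ 1-01-✓ 1-1-0✓ 10--0✓ 100--✓ 11--0✓ 11-0- 110--✓
Round 3: --0-1 --00- 1---0 1-0--
PIs = {--0-1, --00-, --110, -1-00, -11-0, 00-01, 01-11, 0111-, 1---0, 1-0--, 11-0-}
Coverage chart:
  m0: --00- ←essential
  m1: --0-1,--00-,00-01
  m3: --0-1 ←essential
  m5: 00-01 ←essential
  m6: --110 ←essential
  m8: --00-,-1-00
  m9: --0-1,--00-
  m11: --0-1,01-11
  m14: --110,-11-0,0111-
  m15: 01-11,0111-
  m16: --00-,1---0,1-0--
  m17: --0-1,--00-,1-0--
  m18: 1---0,1-0--
  m19: --0-1,1-0--
  m20: 1---0 ←essential
  m22: --110,1---0
  m24: --00-,-1-00,1---0,1-0--,11-0-
  m26: 1---0,1-0--
  m28: -1-00,-11-0,1---0,11-0-
  m29: 11-0- ←essential
  m30: --110,-11-0,1---0
Essential: --0-1, --00-, --110, 00-01, 1---0, 11-0-

6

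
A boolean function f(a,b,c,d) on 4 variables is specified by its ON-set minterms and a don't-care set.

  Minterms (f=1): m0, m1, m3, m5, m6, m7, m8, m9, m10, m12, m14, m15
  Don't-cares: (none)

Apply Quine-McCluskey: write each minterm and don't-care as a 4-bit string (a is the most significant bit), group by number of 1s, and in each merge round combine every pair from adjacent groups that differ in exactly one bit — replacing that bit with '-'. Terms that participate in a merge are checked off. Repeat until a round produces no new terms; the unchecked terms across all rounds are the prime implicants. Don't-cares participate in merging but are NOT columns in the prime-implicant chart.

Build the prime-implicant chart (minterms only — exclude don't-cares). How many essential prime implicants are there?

[col 0] 0000*, 0001*, 0011*, 0101*, 0110*, 0111*, 1000*, 1001*, 1010*, 1100*, 1110*, 1111*
[col 1] -000*, -001*, -110*, -111*, 0-01*, 0-11*, 00-1*, 000-*, 01-1*, 011-*, 1-00*, 1-10*, 10-0*, 100-*, 11-0*, 111-*
[col 2] -00-, -11-, 0--1, 1--0
Prime implicants: -00-, -11-, 0--1, 1--0
PI chart (minterm → PIs covering it):
  0 | -00-  (sole → essential)
  1 | -00-,0--1
  3 | 0--1  (sole → essential)
  5 | 0--1  (sole → essential)
  6 | -11-  (sole → essential)
  7 | -11-,0--1
  8 | -00-,1--0
  9 | -00-  (sole → essential)
  10 | 1--0  (sole → essential)
  12 | 1--0  (sole → essential)
  14 | -11-,1--0
  15 | -11-  (sole → essential)
Essential prime implicants: -00-, -11-, 0--1, 1--0

4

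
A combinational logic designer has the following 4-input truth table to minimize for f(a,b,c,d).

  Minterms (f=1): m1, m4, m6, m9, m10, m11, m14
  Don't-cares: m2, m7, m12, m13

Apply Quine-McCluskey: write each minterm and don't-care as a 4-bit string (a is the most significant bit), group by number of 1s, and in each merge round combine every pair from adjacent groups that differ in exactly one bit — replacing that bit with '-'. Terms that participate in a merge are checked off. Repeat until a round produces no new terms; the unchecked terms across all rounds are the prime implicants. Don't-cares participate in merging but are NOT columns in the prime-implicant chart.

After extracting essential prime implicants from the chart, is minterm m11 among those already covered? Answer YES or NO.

size-2^0 implicants → 0001(✓)  0010(✓)  0100(✓)  0110(✓)  0111(✓)  1001(✓)  1010(✓)  1011(✓)  1100(✓)  1101(✓)  1110(✓)
size-2^1 implicants → -001  -010(✓)  -100(✓)  -110(✓)  0-10(✓)  01-0(✓)  011-  1-01  1-10(✓)  10-1  101-  11-0(✓)  110-
size-2^2 implicants → --10  -1-0
Unchecked terms (primes): --10, -001, -1-0, 011-, 1-01, 10-1, 101-, 110-
Minterm coverage:
  m1 ⊆ -001 [E]
  m4 ⊆ -1-0 [E]
  m6 ⊆ --10,-1-0,011-
  m9 ⊆ -001,1-01,10-1
  m10 ⊆ --10,101-
  m11 ⊆ 10-1,101-
  m14 ⊆ --10,-1-0
E = {-001, -1-0}

NO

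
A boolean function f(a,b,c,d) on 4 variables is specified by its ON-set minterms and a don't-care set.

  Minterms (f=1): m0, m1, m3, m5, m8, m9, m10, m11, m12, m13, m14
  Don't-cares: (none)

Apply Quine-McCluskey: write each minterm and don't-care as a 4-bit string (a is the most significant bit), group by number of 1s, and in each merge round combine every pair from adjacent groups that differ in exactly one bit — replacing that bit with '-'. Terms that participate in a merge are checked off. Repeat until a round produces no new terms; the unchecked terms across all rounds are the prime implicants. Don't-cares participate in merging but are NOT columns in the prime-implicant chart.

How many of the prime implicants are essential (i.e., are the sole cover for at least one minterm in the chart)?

[col 0] 0000*, 0001*, 0011*, 0101*, 1000*, 1001*, 1010*, 1011*, 1100*, 1101*, 1110*
[col 1] -000*, -001*, -011*, -101*, 0-01*, 00-1*, 000-*, 1-00*, 1-01*, 1-10*, 10-0*, 10-1*, 100-*, 101-*, 11-0*, 110-*
[col 2] --01, -0-1, -00-, 1--0, 1-0-, 10--
Prime implicants: --01, -0-1, -00-, 1--0, 1-0-, 10--
PI chart (minterm → PIs covering it):
  0 | -00-  (sole → essential)
  1 | --01,-0-1,-00-
  3 | -0-1  (sole → essential)
  5 | --01  (sole → essential)
  8 | -00-,1--0,1-0-,10--
  9 | --01,-0-1,-00-,1-0-,10--
  10 | 1--0,10--
  11 | -0-1,10--
  12 | 1--0,1-0-
  13 | --01,1-0-
  14 | 1--0  (sole → essential)
Essential prime implicants: --01, -0-1, -00-, 1--0

4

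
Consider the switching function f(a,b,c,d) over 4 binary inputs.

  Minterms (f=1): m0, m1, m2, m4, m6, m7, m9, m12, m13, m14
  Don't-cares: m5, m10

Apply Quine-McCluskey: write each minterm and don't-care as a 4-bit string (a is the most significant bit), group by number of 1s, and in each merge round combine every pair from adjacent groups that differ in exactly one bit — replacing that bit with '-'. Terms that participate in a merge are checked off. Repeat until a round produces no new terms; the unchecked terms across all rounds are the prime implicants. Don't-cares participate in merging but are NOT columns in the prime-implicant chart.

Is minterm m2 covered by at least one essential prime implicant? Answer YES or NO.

NO

[col 0] 0000*, 0001*, 0010*, 0100*, 0101*, 0110*, 0111*, 1001*, 1010*, 1100*, 1101*, 1110*
[col 1] -001*, -010*, -100*, -101*, -110*, 0-00*, 0-01*, 0-10*, 00-0*, 000-*, 01-0*, 01-1*, 010-*, 011-*, 1-01*, 1-10*, 11-0*, 110-*
[col 2] --01, --10, -1-0, -10-, 0--0, 0-0-, 01--
Prime implicants: --01, --10, -1-0, -10-, 0--0, 0-0-, 01--
PI chart (minterm → PIs covering it):
  0 | 0--0,0-0-
  1 | --01,0-0-
  2 | --10,0--0
  4 | -1-0,-10-,0--0,0-0-,01--
  6 | --10,-1-0,0--0,01--
  7 | 01--  (sole → essential)
  9 | --01  (sole → essential)
  12 | -1-0,-10-
  13 | --01,-10-
  14 | --10,-1-0
Essential prime implicants: --01, 01--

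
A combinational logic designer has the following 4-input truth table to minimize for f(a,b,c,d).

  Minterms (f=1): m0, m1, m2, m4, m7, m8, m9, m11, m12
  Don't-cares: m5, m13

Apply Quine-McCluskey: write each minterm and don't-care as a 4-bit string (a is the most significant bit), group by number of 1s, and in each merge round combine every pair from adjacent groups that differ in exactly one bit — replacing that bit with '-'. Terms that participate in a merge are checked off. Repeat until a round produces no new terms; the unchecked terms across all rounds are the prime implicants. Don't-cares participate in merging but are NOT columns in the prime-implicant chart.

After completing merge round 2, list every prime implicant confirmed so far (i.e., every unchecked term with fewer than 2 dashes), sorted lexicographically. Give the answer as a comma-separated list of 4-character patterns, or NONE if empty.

size-2^0 implicants → 0000(✓)  0001(✓)  0010(✓)  0100(✓)  0101(✓)  0111(✓)  1000(✓)  1001(✓)  1011(✓)  1100(✓)  1101(✓)
size-2^1 implicants → -000(✓)  -001(✓)  -100(✓)  -101(✓)  0-00(✓)  0-01(✓)  00-0  000-(✓)  01-1  010-(✓)  1-00(✓)  1-01(✓)  10-1  100-(✓)  110-(✓)
size-2^2 implicants → --00(✓)  --01(✓)  -00-(✓)  -10-(✓)  0-0-(✓)  1-0-(✓)
size-2^3 implicants → --0-
Unchecked terms (primes): --0-, 00-0, 01-1, 10-1

00-0, 01-1, 10-1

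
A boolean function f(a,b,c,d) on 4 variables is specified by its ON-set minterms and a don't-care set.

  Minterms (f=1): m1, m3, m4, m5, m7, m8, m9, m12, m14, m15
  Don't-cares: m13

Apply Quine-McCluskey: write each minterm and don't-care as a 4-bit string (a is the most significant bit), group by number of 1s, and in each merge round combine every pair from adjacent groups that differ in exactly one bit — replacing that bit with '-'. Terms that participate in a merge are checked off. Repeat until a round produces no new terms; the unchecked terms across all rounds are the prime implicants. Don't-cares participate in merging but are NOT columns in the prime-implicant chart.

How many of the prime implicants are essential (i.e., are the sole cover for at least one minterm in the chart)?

4

size-2^0 implicants → 0001(✓)  0011(✓)  0100(✓)  0101(✓)  0111(✓)  1000(✓)  1001(✓)  1100(✓)  1101(✓)  1110(✓)  1111(✓)
size-2^1 implicants → -001(✓)  -100(✓)  -101(✓)  -111(✓)  0-01(✓)  0-11(✓)  00-1(✓)  01-1(✓)  010-(✓)  1-00(✓)  1-01(✓)  100-(✓)  11-0(✓)  11-1(✓)  110-(✓)  111-(✓)
size-2^2 implicants → --01  -1-1  -10-  0--1  1-0-  11--
Unchecked terms (primes): --01, -1-1, -10-, 0--1, 1-0-, 11--
Minterm coverage:
  m1 ⊆ --01,0--1
  m3 ⊆ 0--1 [E]
  m4 ⊆ -10- [E]
  m5 ⊆ --01,-1-1,-10-,0--1
  m7 ⊆ -1-1,0--1
  m8 ⊆ 1-0- [E]
  m9 ⊆ --01,1-0-
  m12 ⊆ -10-,1-0-,11--
  m14 ⊆ 11-- [E]
  m15 ⊆ -1-1,11--
E = {-10-, 0--1, 1-0-, 11--}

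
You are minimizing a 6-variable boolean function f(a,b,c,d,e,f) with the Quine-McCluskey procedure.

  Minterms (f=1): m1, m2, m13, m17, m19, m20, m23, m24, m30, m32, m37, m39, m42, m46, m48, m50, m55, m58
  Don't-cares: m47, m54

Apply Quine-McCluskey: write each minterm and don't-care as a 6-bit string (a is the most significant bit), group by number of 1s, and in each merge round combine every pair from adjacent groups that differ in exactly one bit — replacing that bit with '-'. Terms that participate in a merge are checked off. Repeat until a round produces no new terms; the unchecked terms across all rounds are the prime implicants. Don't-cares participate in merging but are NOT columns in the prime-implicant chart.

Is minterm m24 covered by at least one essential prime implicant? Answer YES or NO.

[col 0] 000001*, 000010, 001101, 010001*, 010011*, 010100, 010111*, 011000, 011110, 100000*, 100101*, 100111*, 101010*, 101110*, 101111*, 110000*, 110010*, 110110*, 110111*, 111010*
[col 1] -10111, 0-0001, 010-11, 0100-1, 1-0000, 1-0111, 1-1010, 10-111, 1001-1, 101-10, 10111-, 11-010, 110-10, 1100-0, 11011-
Prime implicants: -10111, 0-0001, 000010, 001101, 010-11, 0100-1, 010100, 011000, 011110, 1-0000, 1-0111, 1-1010, 10-111, 1001-1, 101-10, 10111-, 11-010, 110-10, 1100-0, 11011-
PI chart (minterm → PIs covering it):
  1 | 0-0001  (sole → essential)
  2 | 000010  (sole → essential)
  13 | 001101  (sole → essential)
  17 | 0-0001,0100-1
  19 | 010-11,0100-1
  20 | 010100  (sole → essential)
  23 | -10111,010-11
  24 | 011000  (sole → essential)
  30 | 011110  (sole → essential)
  32 | 1-0000  (sole → essential)
  37 | 1001-1  (sole → essential)
  39 | 1-0111,10-111,1001-1
  42 | 1-1010,101-10
  46 | 101-10,10111-
  48 | 1-0000,1100-0
  50 | 11-010,110-10,1100-0
  55 | -10111,1-0111,11011-
  58 | 1-1010,11-010
Essential prime implicants: 0-0001, 000010, 001101, 010100, 011000, 011110, 1-0000, 1001-1

YES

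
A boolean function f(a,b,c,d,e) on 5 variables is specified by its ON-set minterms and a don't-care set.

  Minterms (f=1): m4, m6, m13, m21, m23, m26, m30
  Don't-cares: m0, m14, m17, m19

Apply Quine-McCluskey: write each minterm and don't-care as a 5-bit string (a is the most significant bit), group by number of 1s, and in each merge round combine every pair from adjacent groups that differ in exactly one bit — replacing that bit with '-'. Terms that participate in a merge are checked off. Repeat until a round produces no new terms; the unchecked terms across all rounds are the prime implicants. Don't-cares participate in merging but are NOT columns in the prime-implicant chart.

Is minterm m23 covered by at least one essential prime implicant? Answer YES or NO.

YES

[col 0] 00000*, 00100*, 00110*, 01101, 01110*, 10001*, 10011*, 10101*, 10111*, 11010*, 11110*
[col 1] -1110, 0-110, 00-00, 001-0, 10-01*, 10-11*, 100-1*, 101-1*, 11-10
[col 2] 10--1
Prime implicants: -1110, 0-110, 00-00, 001-0, 01101, 10--1, 11-10
PI chart (minterm → PIs covering it):
  4 | 00-00,001-0
  6 | 0-110,001-0
  13 | 01101  (sole → essential)
  21 | 10--1  (sole → essential)
  23 | 10--1  (sole → essential)
  26 | 11-10  (sole → essential)
  30 | -1110,11-10
Essential prime implicants: 01101, 10--1, 11-10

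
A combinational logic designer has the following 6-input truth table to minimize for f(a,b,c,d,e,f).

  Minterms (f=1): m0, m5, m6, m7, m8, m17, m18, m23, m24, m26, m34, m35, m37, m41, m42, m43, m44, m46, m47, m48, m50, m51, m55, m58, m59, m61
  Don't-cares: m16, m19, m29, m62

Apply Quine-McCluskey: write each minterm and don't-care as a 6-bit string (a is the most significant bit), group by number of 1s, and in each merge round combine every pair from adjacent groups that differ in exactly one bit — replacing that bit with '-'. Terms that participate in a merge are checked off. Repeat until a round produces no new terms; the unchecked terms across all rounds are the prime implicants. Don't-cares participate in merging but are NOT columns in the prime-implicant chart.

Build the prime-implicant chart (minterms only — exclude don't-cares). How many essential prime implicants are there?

Round 0: 000000✓ 000101✓ 000110✓ 000111✓ 001000✓ 010000✓ 010001✓ 010010✓ 010011✓ 010111✓ 011000✓ 011010✓ 011101✓ 100010✓ 100011✓ 100101✓ 101001✓ 101010✓ 101011✓ 101100✓ 101110✓ 101111✓ 110000✓ 110010✓ 110011✓ 110111✓ 111010✓ 111011✓ 111101✓ 111110✓
Round 1: -00101 -10000✓ -10010✓ -10011✓ -10111✓ -11010✓ -11101 0-0000✓ 0-0111 0-1000✓ 00-000✓ 0001-1 00011- 01-000✓ 01-010✓ 010-11✓ 0100-0✓ 0100-1✓ 01000-✓ 01001-✓ 0110-0✓ 1-0010✓ 1-0011✓ 1-1010✓ 1-1011✓ 1-1110✓ 10-010✓ 10-011✓ 10001-✓ 101-10✓ 101-11✓ 1010-1 10101-✓ 1011-0 10111-✓ 11-010✓ 11-011✓ 110-11✓ 1100-0✓ 11001-✓ 111-10✓ 11101-✓
Round 2: -1-010 -10-11 -100-0 -1001- 0--000 01-0-0 0100-- 1--010✓ 1--011✓ 1-001-✓ 1-1-10 1-101-✓ 10-01-✓ 101-1- 11-01-✓
Round 3: 1--01-
PIs = {-00101, -1-010, -10-11, -100-0, -1001-, -11101, 0--000, 0-0111, 0001-1, 00011-, 01-0-0, 0100--, 1--01-, 1-1-10, 101-1-, 1010-1, 1011-0}
Coverage chart:
  m0: 0--000 ←essential
  m5: -00101,0001-1
  m6: 00011- ←essential
  m7: 0-0111,0001-1,00011-
  m8: 0--000 ←essential
  m17: 0100-- ←essential
  m18: -1-010,-100-0,-1001-,01-0-0,0100--
  m23: -10-11,0-0111
  m24: 0--000,01-0-0
  m26: -1-010,01-0-0
  m34: 1--01- ←essential
  m35: 1--01- ←essential
  m37: -00101 ←essential
  m41: 1010-1 ←essential
  m42: 1--01-,1-1-10,101-1-
  m43: 1--01-,101-1-,1010-1
  m44: 1011-0 ←essential
  m46: 1-1-10,101-1-,1011-0
  m47: 101-1- ←essential
  m48: -100-0 ←essential
  m50: -1-010,-100-0,-1001-,1--01-
  m51: -10-11,-1001-,1--01-
  m55: -10-11 ←essential
  m58: -1-010,1--01-,1-1-10
  m59: 1--01- ←essential
  m61: -11101 ←essential
Essential: -00101, -10-11, -100-0, -11101, 0--000, 00011-, 0100--, 1--01-, 101-1-, 1010-1, 1011-0

11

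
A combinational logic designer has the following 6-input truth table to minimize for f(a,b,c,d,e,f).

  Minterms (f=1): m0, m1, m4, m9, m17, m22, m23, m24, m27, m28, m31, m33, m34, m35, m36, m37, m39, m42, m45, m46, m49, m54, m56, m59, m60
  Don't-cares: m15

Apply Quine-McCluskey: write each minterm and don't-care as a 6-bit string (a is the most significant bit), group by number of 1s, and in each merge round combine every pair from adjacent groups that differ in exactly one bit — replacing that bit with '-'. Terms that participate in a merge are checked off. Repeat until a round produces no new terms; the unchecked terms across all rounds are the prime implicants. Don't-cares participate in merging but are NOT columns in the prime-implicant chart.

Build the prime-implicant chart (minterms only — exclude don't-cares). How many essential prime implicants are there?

8

size-2^0 implicants → 000000(✓)  000001(✓)  000100(✓)  001001(✓)  001111(✓)  010001(✓)  010110(✓)  010111(✓)  011000(✓)  011011(✓)  011100(✓)  011111(✓)  100001(✓)  100010(✓)  100011(✓)  100100(✓)  100101(✓)  100111(✓)  101010(✓)  101101(✓)  101110(✓)  110001(✓)  110110(✓)  111000(✓)  111011(✓)  111100(✓)
size-2^1 implicants → -00001(✓)  -00100  -10001(✓)  -10110  -11000(✓)  -11011  -11100(✓)  0-0001(✓)  0-1111  00-001  000-00  00000-  01-111  01011-  011-00(✓)  011-11  1-0001(✓)  10-010  10-101  100-01(✓)  100-11(✓)  1000-1(✓)  10001-  1001-1(✓)  10010-  101-10  111-00(✓)
size-2^2 implicants → --0001  -11-00  100--1
Unchecked terms (primes): --0001, -00100, -10110, -11-00, -11011, 0-1111, 00-001, 000-00, 00000-, 01-111, 01011-, 011-11, 10-010, 10-101, 100--1, 10001-, 10010-, 101-10
Minterm coverage:
  m0 ⊆ 000-00,00000-
  m1 ⊆ --0001,00-001,00000-
  m4 ⊆ -00100,000-00
  m9 ⊆ 00-001 [E]
  m17 ⊆ --0001 [E]
  m22 ⊆ -10110,01011-
  m23 ⊆ 01-111,01011-
  m24 ⊆ -11-00 [E]
  m27 ⊆ -11011,011-11
  m28 ⊆ -11-00 [E]
  m31 ⊆ 0-1111,01-111,011-11
  m33 ⊆ --0001,100--1
  m34 ⊆ 10-010,10001-
  m35 ⊆ 100--1,10001-
  m36 ⊆ -00100,10010-
  m37 ⊆ 10-101,100--1,10010-
  m39 ⊆ 100--1 [E]
  m42 ⊆ 10-010,101-10
  m45 ⊆ 10-101 [E]
  m46 ⊆ 101-10 [E]
  m49 ⊆ --0001 [E]
  m54 ⊆ -10110 [E]
  m56 ⊆ -11-00 [E]
  m59 ⊆ -11011 [E]
  m60 ⊆ -11-00 [E]
E = {--0001, -10110, -11-00, -11011, 00-001, 10-101, 100--1, 101-10}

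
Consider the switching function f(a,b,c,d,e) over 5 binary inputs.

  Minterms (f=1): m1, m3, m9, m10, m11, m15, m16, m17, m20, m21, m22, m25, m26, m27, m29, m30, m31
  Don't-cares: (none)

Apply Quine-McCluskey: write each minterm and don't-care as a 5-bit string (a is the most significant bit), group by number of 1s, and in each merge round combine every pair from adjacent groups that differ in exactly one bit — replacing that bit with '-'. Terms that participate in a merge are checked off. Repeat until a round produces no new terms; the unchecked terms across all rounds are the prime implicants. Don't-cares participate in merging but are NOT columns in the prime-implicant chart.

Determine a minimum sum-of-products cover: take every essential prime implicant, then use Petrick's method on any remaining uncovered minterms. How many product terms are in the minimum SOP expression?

Round 0: 00001✓ 00011✓ 01001✓ 01010✓ 01011✓ 01111✓ 10000✓ 10001✓ 10100✓ 10101✓ 10110✓ 11001✓ 11010✓ 11011✓ 11101✓ 11110✓ 11111✓
Round 1: -0001✓ -1001✓ -1010✓ -1011✓ -1111✓ 0-001✓ 0-011✓ 000-1✓ 01-11✓ 010-1✓ 0101-✓ 1-001✓ 1-101✓ 1-110 10-00✓ 10-01✓ 1000-✓ 101-0 1010-✓ 11-01✓ 11-10✓ 11-11✓ 110-1✓ 1101-✓ 111-1✓ 1111-✓
Round 2: --001 -1-11 -10-1 -101- 0-0-1 1--01 10-0- 11--1 11-1-
PIs = {--001, -1-11, -10-1, -101-, 0-0-1, 1--01, 1-110, 10-0-, 101-0, 11--1, 11-1-}
Coverage chart:
  m1: --001,0-0-1
  m3: 0-0-1 ←essential
  m9: --001,-10-1,0-0-1
  m10: -101- ←essential
  m11: -1-11,-10-1,-101-,0-0-1
  m15: -1-11 ←essential
  m16: 10-0- ←essential
  m17: --001,1--01,10-0-
  m20: 10-0-,101-0
  m21: 1--01,10-0-
  m22: 1-110,101-0
  m25: --001,-10-1,1--01,11--1
  m26: -101-,11-1-
  m27: -1-11,-10-1,-101-,11--1,11-1-
  m29: 1--01,11--1
  m30: 1-110,11-1-
  m31: -1-11,11--1,11-1-
Essential: -1-11, -101-, 0-0-1, 10-0-
Petrick residual → 1--01, 1-110
Min cover (6 terms): bde + bc'd + a'c'e + ad'e + acde' + ab'd'

6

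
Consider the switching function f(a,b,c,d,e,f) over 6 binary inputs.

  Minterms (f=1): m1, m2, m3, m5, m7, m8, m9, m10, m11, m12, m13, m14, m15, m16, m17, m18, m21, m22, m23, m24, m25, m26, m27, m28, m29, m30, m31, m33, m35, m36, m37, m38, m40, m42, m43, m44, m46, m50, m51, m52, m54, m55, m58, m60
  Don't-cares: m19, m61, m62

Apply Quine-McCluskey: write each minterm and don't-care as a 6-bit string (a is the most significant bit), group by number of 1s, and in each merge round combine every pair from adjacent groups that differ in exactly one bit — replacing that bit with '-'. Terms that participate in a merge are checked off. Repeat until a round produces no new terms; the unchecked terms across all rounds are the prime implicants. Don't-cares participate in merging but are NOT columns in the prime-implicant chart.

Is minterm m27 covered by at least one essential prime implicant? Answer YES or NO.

[col 0] 000001*, 000010*, 000011*, 000101*, 000111*, 001000*, 001001*, 001010*, 001011*, 001100*, 001101*, 001110*, 001111*, 010000*, 010001*, 010010*, 010011*, 010101*, 010110*, 010111*, 011000*, 011001*, 011010*, 011011*, 011100*, 011101*, 011110*, 011111*, 100001*, 100011*, 100100*, 100101*, 100110*, 101000*, 101010*, 101011*, 101100*, 101110*, 110010*, 110011*, 110100*, 110110*, 110111*, 111010*, 111100*, 111101*, 111110*
[col 1] -00001*, -00011*, -00101*, -01000*, -01010*, -01011*, -01100*, -01110*, -10010*, -10011*, -10110*, -10111*, -11010*, -11100*, -11101*, -11110*, 0-0001*, 0-0010*, 0-0011*, 0-0101*, 0-0111*, 0-1000*, 0-1001*, 0-1010*, 0-1011*, 0-1100*, 0-1101*, 0-1110*, 0-1111*, 00-001*, 00-010*, 00-011*, 00-101*, 00-111*, 000-01*, 000-11*, 0000-1*, 00001-*, 0001-1*, 001-00*, 001-01*, 001-10*, 001-11*, 0010-0*, 0010-1*, 00100-*, 00101-*, 0011-0*, 0011-1*, 00110-*, 00111-*, 01-000*, 01-001*, 01-010*, 01-011*, 01-101*, 01-110*, 01-111*, 010-01*, 010-10*, 010-11*, 0100-0*, 0100-1*, 01000-*, 01001-*, 0101-1*, 01011-*, 011-00*, 011-01*, 011-10*, 011-11*, 0110-0*, 0110-1*, 01100-*, 01101-*, 0111-0*, 0111-1*, 01110-*, 01111-*, 1-0011*, 1-0100*, 1-0110*, 1-1010*, 1-1100*, 1-1110*, 10-011*, 10-100*, 10-110*, 100-01*, 1000-1*, 1001-0*, 10010-, 101-00*, 101-10*, 1010-0*, 10101-*, 1011-0*, 11-010*, 11-100*, 11-110*, 110-10*, 110-11*, 11001-*, 1101-0*, 11011-*, 111-10*, 1111-0*, 11110-*
[col 2] --0011, --1010*, --1100*, --1110*, -0-011, -00-01, -000-1, -01-00*, -01-10*, -010-0*, -0101-, -011-0*, -1-010*, -1-110*, -10-10*, -10-11*, -1001-*, -1011-*, -11-10*, -111-0*, -1110-, 0--001*, 0--010*, 0--011*, 0--101*, 0--111*, 0-0-01*, 0-0-11*, 0-00-1*, 0-001-*, 0-01-1*, 0-1-00*, 0-1-01*, 0-1-10*, 0-1-11*, 0-10-0*, 0-10-1*, 0-100-*, 0-101-*, 0-11-0*, 0-11-1*, 0-110-*, 0-111-*, 00--01*, 00--11*, 00-0-1*, 00-01-*, 00-1-1*, 000--1*, 001--0*, 001--1*, 001-0-*, 001-1-*, 0010--*, 0011--*, 01--01*, 01--10*, 01--11*, 01-0-0*, 01-0-1*, 01-00-*, 01-01-*, 01-1-1*, 01-11-*, 010--1*, 010-1-*, 0100--*, 011--0*, 011--1*, 011-0-*, 011-1-*, 0110--*, 0111--*, 1--100*, 1--110*, 1-01-0*, 1-1-10*, 1-11-0*, 10-1-0*, 101--0*, 11--10*, 11-1-0*, 110-1-*
[col 3] --1-10, --11-0, -01--0, -1--10, -10-1-, 0---01*, 0---11*, 0--0-1*, 0--01-, 0--1-1*, 0-0--1*, 0-1--0*, 0-1--1*, 0-1-0-*, 0-1-1-*, 0-10--*, 0-11--*, 00---1*, 001---*, 01---1*, 01--1-, 01-0--, 011---*, 1--1-0
[col 4] 0----1, 0-1---
Prime implicants: --0011, --1-10, --11-0, -0-011, -00-01, -000-1, -01--0, -0101-, -1--10, -10-1-, -1110-, 0----1, 0--01-, 0-1---, 01--1-, 01-0--, 1--1-0, 10010-
PI chart (minterm → PIs covering it):
  1 | -00-01,-000-1,0----1
  2 | 0--01-  (sole → essential)
  3 | --0011,-0-011,-000-1,0----1,0--01-
  5 | -00-01,0----1
  7 | 0----1  (sole → essential)
  8 | -01--0,0-1---
  9 | 0----1,0-1---
  10 | --1-10,-01--0,-0101-,0--01-,0-1---
  11 | -0-011,-0101-,0----1,0--01-,0-1---
  12 | --11-0,-01--0,0-1---
  13 | 0----1,0-1---
  14 | --1-10,--11-0,-01--0,0-1---
  15 | 0----1,0-1---
  16 | 01-0--  (sole → essential)
  17 | 0----1,01-0--
  18 | -1--10,-10-1-,0--01-,01--1-,01-0--
  21 | 0----1  (sole → essential)
  22 | -1--10,-10-1-,01--1-
  23 | -10-1-,0----1,01--1-
  24 | 0-1---,01-0--
  25 | 0----1,0-1---,01-0--
  26 | --1-10,-1--10,0--01-,0-1---,01--1-,01-0--
  27 | 0----1,0--01-,0-1---,01--1-,01-0--
  28 | --11-0,-1110-,0-1---
  29 | -1110-,0----1,0-1---
  30 | --1-10,--11-0,-1--10,0-1---,01--1-
  31 | 0----1,0-1---,01--1-
  33 | -00-01,-000-1
  35 | --0011,-0-011,-000-1
  36 | 1--1-0,10010-
  37 | -00-01,10010-
  38 | 1--1-0  (sole → essential)
  40 | -01--0  (sole → essential)
  42 | --1-10,-01--0,-0101-
  43 | -0-011,-0101-
  44 | --11-0,-01--0,1--1-0
  46 | --1-10,--11-0,-01--0,1--1-0
  50 | -1--10,-10-1-
  51 | --0011,-10-1-
  52 | 1--1-0  (sole → essential)
  54 | -1--10,-10-1-,1--1-0
  55 | -10-1-  (sole → essential)
  58 | --1-10,-1--10
  60 | --11-0,-1110-,1--1-0
Essential prime implicants: -01--0, -10-1-, 0----1, 0--01-, 01-0--, 1--1-0

YES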